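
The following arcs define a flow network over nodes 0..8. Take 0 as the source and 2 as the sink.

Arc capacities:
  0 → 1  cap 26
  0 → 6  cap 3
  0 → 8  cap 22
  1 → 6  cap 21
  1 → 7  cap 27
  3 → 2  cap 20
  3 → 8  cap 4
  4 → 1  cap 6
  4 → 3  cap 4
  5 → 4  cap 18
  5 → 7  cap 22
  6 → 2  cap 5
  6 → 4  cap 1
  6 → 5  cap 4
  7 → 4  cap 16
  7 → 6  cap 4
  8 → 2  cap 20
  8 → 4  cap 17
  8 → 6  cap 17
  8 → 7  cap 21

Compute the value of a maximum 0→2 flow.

augment #1: 0→6→2 bottleneck 3, total now 3
augment #2: 0→8→2 bottleneck 20, total now 23
augment #3: 0→1→6→2 bottleneck 2, total now 25
augment #4: 0→8→4→3→2 bottleneck 2, total now 27
augment #5: 0→1→6→4→3→2 bottleneck 1, total now 28
augment #6: 0→1→7→4→3→2 bottleneck 1, total now 29

Maximum flow value: 29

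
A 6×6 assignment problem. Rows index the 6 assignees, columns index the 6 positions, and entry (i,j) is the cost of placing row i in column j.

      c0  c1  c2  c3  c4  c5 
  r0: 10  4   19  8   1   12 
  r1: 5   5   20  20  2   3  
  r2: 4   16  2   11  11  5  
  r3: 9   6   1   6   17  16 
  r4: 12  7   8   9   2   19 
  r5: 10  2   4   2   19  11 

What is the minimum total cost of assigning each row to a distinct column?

optimal assignment: row0→col1 (cost 4), row1→col5 (cost 3), row2→col0 (cost 4), row3→col2 (cost 1), row4→col4 (cost 2), row5→col3 (cost 2)
total = 4 + 3 + 4 + 1 + 2 + 2 = 16

Minimum assignment cost: 16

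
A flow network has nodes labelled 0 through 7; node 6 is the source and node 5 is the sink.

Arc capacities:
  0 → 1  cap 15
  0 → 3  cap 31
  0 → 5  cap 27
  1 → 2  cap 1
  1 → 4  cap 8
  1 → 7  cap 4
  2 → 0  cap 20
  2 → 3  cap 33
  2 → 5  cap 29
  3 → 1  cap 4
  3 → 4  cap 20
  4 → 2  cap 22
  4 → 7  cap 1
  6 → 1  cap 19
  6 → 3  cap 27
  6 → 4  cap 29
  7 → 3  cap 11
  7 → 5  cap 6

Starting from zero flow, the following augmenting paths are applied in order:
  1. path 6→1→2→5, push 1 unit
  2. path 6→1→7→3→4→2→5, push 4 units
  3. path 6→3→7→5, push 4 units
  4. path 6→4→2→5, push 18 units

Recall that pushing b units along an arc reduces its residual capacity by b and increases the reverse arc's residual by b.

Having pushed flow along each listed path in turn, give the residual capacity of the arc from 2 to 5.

after path 1 (6→1→2→5, push 1): res(2,5)=28
after path 2 (6→1→7→3→4→2→5, push 4): res(2,5)=24
after path 3 (6→3→7→5, push 4): res(2,5)=24
after path 4 (6→4→2→5, push 18): res(2,5)=6

Residual capacity of (2,5): 6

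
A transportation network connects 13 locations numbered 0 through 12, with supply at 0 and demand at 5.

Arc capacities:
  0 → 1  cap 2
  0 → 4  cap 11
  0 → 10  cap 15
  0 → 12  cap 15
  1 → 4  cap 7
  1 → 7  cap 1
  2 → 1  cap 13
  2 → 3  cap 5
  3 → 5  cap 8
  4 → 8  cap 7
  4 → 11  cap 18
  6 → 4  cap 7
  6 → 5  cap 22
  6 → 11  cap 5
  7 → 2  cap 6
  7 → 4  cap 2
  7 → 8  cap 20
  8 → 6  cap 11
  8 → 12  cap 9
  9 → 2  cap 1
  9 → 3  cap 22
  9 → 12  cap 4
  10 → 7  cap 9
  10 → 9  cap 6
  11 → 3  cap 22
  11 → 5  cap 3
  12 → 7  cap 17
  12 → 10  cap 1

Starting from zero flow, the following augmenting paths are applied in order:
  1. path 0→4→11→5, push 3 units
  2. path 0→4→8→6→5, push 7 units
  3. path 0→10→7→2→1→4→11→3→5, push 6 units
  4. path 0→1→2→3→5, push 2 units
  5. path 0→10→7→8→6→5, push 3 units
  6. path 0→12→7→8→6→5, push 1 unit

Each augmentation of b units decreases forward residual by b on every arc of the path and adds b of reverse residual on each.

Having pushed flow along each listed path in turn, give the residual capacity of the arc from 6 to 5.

Residual capacity of (6,5): 11

after path 1 (0→4→11→5, push 3): res(6,5)=22
after path 2 (0→4→8→6→5, push 7): res(6,5)=15
after path 3 (0→10→7→2→1→4→11→3→5, push 6): res(6,5)=15
after path 4 (0→1→2→3→5, push 2): res(6,5)=15
after path 5 (0→10→7→8→6→5, push 3): res(6,5)=12
after path 6 (0→12→7→8→6→5, push 1): res(6,5)=11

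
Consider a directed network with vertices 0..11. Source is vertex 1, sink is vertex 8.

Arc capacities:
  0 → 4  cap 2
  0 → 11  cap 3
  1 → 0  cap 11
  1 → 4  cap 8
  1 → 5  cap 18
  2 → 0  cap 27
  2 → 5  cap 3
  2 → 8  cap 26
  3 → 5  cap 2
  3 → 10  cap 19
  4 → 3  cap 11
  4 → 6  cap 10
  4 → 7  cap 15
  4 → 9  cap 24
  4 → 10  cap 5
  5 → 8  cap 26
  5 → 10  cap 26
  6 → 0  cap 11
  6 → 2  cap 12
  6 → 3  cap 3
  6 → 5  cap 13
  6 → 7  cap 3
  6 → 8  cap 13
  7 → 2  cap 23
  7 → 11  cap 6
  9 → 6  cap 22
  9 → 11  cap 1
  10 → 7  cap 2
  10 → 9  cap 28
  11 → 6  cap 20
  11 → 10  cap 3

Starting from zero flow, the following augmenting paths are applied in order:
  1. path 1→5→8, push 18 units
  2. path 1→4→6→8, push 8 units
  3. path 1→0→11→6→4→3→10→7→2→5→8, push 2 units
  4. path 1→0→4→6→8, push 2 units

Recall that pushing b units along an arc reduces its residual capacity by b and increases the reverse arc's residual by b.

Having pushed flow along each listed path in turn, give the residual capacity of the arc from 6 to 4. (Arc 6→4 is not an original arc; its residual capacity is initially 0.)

Residual capacity of (6,4): 8

after path 1 (1→5→8, push 18): res(6,4)=0
after path 2 (1→4→6→8, push 8): res(6,4)=8
after path 3 (1→0→11→6→4→3→10→7→2→5→8, push 2): res(6,4)=6
after path 4 (1→0→4→6→8, push 2): res(6,4)=8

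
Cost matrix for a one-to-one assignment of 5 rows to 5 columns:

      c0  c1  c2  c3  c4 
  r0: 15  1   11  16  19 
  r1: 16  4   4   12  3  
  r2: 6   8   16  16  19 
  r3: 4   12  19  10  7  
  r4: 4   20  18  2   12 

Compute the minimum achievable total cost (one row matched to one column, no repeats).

Minimum assignment cost: 20

optimal assignment: row0→col1 (cost 1), row1→col2 (cost 4), row2→col0 (cost 6), row3→col4 (cost 7), row4→col3 (cost 2)
total = 1 + 4 + 6 + 7 + 2 = 20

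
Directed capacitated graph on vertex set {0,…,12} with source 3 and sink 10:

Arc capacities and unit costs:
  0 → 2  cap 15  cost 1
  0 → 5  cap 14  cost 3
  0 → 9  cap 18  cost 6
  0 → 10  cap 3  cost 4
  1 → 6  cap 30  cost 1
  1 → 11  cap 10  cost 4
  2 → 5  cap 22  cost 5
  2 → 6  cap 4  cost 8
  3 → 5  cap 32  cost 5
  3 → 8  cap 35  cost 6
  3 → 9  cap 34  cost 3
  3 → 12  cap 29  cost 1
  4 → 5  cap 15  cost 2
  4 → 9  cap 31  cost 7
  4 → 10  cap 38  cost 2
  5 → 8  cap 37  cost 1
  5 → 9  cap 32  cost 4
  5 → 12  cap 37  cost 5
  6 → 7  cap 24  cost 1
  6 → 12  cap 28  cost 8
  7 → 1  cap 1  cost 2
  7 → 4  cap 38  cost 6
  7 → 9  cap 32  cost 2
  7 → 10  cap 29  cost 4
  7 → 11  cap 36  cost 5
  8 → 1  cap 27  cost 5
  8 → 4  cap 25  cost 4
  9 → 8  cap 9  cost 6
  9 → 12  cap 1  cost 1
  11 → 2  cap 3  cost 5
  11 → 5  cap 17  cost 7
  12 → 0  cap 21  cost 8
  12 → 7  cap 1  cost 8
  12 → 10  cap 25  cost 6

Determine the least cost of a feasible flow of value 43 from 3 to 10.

shortest-cost path #1: 3→12→10 push 25 @ unit cost 7 (adds 175)
shortest-cost path #2: 3→8→4→10 push 18 @ unit cost 12 (adds 216)
total cost = 391

Minimum cost for 43 units: 391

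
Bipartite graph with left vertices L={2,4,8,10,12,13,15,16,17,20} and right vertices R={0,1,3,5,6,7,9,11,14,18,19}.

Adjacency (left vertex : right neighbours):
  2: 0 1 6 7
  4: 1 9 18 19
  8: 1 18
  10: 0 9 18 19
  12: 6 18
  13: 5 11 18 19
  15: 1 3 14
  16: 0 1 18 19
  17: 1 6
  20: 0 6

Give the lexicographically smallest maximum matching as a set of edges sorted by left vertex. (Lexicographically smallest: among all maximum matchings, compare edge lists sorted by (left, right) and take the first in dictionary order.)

|M| = 9 (so the lex-smallest maximum matching has 9 edges)
process left vertices in ascending order; for each, take the smallest-labelled available neighbour that still permits 9 edges overall, or leave it unmatched if none does
lex-smallest matching: {2-7, 4-1, 8-18, 10-9, 12-6, 13-5, 15-3, 16-19, 20-0}

Lex-smallest maximum matching: {(2,7), (4,1), (8,18), (10,9), (12,6), (13,5), (15,3), (16,19), (20,0)}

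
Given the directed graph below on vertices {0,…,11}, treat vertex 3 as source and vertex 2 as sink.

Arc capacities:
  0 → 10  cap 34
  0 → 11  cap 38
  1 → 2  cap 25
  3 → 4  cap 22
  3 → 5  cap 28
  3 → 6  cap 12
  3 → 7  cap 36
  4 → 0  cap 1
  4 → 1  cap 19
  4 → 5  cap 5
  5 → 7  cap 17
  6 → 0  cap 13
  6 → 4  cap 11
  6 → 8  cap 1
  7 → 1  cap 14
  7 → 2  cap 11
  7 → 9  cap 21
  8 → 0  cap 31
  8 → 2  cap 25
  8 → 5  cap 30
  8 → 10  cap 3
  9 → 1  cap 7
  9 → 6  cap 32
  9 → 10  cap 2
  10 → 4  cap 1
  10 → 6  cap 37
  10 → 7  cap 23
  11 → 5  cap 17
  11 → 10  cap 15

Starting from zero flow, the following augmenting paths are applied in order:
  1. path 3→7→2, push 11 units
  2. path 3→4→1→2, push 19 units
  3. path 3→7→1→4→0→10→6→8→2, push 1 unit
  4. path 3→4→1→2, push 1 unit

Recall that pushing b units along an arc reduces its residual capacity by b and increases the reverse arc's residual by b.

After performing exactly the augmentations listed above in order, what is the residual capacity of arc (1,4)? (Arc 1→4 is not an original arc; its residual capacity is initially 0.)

after path 1 (3→7→2, push 11): res(1,4)=0
after path 2 (3→4→1→2, push 19): res(1,4)=19
after path 3 (3→7→1→4→0→10→6→8→2, push 1): res(1,4)=18
after path 4 (3→4→1→2, push 1): res(1,4)=19

Residual capacity of (1,4): 19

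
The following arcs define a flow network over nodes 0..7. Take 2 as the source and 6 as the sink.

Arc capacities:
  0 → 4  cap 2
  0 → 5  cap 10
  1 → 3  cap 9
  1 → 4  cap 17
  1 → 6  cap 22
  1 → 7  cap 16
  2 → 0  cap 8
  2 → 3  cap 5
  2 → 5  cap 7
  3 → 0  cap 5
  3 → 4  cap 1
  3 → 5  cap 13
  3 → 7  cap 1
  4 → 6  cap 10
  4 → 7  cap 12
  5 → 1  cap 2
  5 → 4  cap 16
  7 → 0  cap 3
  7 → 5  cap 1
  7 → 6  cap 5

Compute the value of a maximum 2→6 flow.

augment #1: 2→0→4→6 bottleneck 2, total now 2
augment #2: 2→3→4→6 bottleneck 1, total now 3
augment #3: 2→3→7→6 bottleneck 1, total now 4
augment #4: 2→5→1→6 bottleneck 2, total now 6
augment #5: 2→5→4→6 bottleneck 5, total now 11
augment #6: 2→0→5→4→6 bottleneck 2, total now 13
augment #7: 2→0→5→4→7→6 bottleneck 4, total now 17

Maximum flow value: 17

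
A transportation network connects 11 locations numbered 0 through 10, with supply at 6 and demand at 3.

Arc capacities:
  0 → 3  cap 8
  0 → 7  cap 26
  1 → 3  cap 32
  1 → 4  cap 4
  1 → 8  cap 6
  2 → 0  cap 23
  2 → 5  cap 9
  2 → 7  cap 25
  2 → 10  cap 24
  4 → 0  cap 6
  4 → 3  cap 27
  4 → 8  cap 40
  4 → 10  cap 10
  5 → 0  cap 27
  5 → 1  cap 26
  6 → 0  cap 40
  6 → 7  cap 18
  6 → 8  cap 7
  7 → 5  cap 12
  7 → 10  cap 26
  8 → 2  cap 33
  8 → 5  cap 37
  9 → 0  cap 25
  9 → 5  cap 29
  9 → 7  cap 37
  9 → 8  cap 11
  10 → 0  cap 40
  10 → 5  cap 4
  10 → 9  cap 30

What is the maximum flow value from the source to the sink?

Maximum flow value: 34

augment #1: 6→0→3 bottleneck 8, total now 8
augment #2: 6→7→5→1→3 bottleneck 12, total now 20
augment #3: 6→8→5→1→3 bottleneck 7, total now 27
augment #4: 6→7→10→5→1→3 bottleneck 4, total now 31
augment #5: 6→7→10→9→5→1→3 bottleneck 2, total now 33
augment #6: 6→0→7→10→9→5→1→3 bottleneck 1, total now 34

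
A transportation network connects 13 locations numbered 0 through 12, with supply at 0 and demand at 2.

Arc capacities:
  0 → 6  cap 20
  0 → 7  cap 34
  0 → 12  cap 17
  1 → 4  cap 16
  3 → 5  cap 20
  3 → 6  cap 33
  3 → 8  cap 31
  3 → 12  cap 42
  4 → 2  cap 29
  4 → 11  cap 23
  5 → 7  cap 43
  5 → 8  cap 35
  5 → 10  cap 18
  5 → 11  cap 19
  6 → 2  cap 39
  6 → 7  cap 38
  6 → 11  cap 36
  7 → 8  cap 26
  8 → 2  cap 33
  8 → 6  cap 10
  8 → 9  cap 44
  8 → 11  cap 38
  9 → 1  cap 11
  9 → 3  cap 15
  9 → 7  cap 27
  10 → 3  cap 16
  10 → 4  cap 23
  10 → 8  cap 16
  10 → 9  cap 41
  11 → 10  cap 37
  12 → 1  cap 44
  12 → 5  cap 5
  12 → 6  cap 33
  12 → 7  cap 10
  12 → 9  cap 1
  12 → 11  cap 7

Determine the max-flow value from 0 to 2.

Maximum flow value: 63

augment #1: 0→6→2 bottleneck 20, total now 20
augment #2: 0→7→8→2 bottleneck 26, total now 46
augment #3: 0→12→6→2 bottleneck 17, total now 63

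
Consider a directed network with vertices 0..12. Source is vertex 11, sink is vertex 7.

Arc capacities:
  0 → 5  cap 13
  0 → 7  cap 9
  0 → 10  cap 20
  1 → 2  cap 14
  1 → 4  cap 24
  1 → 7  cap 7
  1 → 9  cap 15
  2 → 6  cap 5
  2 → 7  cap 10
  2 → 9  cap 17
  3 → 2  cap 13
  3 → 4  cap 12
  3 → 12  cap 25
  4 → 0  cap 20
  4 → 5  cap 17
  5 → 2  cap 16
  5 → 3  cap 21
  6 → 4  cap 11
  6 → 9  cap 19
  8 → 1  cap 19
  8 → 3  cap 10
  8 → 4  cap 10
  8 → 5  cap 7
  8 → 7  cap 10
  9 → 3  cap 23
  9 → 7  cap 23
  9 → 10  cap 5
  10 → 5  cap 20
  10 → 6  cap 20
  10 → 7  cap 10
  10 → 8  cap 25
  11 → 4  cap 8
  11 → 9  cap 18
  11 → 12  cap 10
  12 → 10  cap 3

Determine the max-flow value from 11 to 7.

Maximum flow value: 29

augment #1: 11→9→7 bottleneck 18, total now 18
augment #2: 11→4→0→7 bottleneck 8, total now 26
augment #3: 11→12→10→7 bottleneck 3, total now 29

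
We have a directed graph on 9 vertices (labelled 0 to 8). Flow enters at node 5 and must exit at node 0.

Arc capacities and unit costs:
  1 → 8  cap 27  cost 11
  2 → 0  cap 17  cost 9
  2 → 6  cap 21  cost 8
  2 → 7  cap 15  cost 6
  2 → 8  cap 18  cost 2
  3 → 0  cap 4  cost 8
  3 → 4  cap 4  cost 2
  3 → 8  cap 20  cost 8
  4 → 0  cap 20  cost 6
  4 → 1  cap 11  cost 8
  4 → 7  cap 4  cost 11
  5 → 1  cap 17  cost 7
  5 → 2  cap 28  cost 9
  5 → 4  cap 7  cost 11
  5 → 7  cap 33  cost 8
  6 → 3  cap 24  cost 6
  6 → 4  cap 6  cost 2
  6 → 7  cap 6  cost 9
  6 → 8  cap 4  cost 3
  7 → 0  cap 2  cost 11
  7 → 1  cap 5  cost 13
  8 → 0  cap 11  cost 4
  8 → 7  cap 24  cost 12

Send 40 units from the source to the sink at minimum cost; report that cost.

Minimum cost for 40 units: 724

shortest-cost path #1: 5→2→8→0 push 11 @ unit cost 15 (adds 165)
shortest-cost path #2: 5→4→0 push 7 @ unit cost 17 (adds 119)
shortest-cost path #3: 5→2→0 push 17 @ unit cost 18 (adds 306)
shortest-cost path #4: 5→7→0 push 2 @ unit cost 19 (adds 38)
shortest-cost path #5: 5→1→8→2→6→4→0 push 3 @ unit cost 32 (adds 96)
total cost = 724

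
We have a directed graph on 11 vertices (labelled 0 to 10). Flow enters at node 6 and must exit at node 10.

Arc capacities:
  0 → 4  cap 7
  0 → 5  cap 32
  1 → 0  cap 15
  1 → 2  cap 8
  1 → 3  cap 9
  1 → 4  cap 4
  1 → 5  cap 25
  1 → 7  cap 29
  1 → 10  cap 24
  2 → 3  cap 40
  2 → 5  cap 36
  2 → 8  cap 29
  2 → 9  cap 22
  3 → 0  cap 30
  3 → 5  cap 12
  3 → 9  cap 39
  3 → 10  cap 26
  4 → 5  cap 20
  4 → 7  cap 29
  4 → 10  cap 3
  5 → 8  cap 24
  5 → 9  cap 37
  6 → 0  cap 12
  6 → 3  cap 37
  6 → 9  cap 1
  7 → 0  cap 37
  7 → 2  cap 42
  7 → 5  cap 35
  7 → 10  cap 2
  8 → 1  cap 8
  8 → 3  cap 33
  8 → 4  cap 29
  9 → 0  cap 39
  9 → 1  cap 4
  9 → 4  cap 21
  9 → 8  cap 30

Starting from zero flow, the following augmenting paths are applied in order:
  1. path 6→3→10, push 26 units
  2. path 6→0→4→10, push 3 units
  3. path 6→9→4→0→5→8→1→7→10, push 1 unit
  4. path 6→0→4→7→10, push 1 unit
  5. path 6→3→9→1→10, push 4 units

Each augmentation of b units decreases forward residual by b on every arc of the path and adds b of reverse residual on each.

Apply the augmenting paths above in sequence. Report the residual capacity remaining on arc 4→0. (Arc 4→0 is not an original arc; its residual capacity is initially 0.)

Residual capacity of (4,0): 3

after path 1 (6→3→10, push 26): res(4,0)=0
after path 2 (6→0→4→10, push 3): res(4,0)=3
after path 3 (6→9→4→0→5→8→1→7→10, push 1): res(4,0)=2
after path 4 (6→0→4→7→10, push 1): res(4,0)=3
after path 5 (6→3→9→1→10, push 4): res(4,0)=3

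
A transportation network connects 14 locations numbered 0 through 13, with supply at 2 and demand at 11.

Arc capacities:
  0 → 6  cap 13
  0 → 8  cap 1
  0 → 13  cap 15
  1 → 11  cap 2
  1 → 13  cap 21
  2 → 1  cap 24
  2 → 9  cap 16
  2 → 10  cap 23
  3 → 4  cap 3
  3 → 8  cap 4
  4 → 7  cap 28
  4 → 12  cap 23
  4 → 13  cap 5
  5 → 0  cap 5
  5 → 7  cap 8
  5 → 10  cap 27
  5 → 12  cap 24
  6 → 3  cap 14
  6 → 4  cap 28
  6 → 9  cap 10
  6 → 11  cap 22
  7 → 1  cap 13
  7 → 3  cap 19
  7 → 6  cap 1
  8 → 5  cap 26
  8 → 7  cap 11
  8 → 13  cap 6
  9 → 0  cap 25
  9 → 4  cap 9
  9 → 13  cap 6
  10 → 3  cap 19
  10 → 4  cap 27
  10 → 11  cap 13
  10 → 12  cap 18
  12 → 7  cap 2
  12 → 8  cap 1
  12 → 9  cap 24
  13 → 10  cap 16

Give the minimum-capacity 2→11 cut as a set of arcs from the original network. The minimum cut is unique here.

augment #1: 2→1→11 push 2
augment #2: 2→10→11 push 13
augment #3: 2→9→0→6→11 push 13
augment #4: 2→9→4→7→6→11 push 1
max flow = 29; residual-reachable set from 2 gives S-side
cut edges (S→T): {(0,6), (1,11), (7,6), (10,11)} total cap 29

Min-cut arcs: {(0,6), (1,11), (7,6), (10,11)} (total capacity 29)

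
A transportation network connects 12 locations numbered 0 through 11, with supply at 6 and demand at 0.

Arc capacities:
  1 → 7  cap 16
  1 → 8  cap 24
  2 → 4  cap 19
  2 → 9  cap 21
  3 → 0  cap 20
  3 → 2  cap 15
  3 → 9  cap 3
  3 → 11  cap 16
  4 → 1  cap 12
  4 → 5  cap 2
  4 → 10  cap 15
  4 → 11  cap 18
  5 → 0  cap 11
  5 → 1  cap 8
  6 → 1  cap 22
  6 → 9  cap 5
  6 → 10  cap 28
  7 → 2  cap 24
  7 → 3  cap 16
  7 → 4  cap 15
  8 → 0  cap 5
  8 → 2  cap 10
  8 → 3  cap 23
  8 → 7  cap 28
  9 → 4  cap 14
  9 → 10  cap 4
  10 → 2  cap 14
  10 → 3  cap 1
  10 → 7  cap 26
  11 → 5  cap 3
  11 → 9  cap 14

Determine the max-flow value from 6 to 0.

augment #1: 6→1→8→0 bottleneck 5, total now 5
augment #2: 6→10→3→0 bottleneck 1, total now 6
augment #3: 6→1→7→3→0 bottleneck 16, total now 22
augment #4: 6→1→8→3→0 bottleneck 1, total now 23
augment #5: 6→9→4→5→0 bottleneck 2, total now 25
augment #6: 6→9→4→11→5→0 bottleneck 3, total now 28
augment #7: 6→10→7→1→8→3→0 bottleneck 2, total now 30

Maximum flow value: 30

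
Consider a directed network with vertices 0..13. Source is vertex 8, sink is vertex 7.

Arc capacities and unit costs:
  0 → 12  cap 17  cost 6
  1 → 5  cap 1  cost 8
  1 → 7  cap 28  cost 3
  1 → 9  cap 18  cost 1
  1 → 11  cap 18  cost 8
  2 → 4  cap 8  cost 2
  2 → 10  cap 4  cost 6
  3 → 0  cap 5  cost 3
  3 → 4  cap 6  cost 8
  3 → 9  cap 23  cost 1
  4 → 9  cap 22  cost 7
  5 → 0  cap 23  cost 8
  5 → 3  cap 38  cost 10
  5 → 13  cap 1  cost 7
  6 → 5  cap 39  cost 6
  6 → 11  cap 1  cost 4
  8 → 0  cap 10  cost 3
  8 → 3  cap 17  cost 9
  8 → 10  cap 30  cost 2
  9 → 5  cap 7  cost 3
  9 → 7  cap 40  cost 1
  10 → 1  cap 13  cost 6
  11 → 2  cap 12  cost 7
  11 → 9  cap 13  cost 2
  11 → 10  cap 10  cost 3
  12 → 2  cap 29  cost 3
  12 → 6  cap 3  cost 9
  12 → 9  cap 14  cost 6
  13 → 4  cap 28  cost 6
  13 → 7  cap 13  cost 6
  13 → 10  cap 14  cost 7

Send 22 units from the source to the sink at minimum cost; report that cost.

Minimum cost for 22 units: 229

shortest-cost path #1: 8→10→1→9→7 push 13 @ unit cost 10 (adds 130)
shortest-cost path #2: 8→3→9→7 push 9 @ unit cost 11 (adds 99)
total cost = 229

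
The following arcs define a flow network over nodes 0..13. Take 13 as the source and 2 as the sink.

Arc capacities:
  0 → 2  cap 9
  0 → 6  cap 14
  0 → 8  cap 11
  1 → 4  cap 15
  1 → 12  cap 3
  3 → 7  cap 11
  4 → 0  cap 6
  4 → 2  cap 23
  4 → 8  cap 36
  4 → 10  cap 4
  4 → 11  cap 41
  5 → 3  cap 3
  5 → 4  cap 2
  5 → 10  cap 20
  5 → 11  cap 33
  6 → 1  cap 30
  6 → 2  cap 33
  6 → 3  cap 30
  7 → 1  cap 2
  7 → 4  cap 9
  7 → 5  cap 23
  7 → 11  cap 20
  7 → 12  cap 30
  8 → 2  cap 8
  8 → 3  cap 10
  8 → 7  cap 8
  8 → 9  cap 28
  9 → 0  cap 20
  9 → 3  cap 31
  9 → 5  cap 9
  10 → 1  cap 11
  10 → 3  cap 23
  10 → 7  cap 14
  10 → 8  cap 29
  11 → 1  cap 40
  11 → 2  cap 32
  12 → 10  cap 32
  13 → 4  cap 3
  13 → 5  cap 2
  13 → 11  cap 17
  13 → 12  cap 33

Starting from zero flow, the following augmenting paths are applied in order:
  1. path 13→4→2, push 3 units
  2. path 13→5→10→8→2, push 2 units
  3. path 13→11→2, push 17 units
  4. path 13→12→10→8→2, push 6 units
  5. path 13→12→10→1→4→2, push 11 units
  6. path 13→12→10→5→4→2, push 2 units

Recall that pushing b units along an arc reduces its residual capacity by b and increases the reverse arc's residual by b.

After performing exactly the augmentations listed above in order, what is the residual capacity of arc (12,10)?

Residual capacity of (12,10): 13

after path 1 (13→4→2, push 3): res(12,10)=32
after path 2 (13→5→10→8→2, push 2): res(12,10)=32
after path 3 (13→11→2, push 17): res(12,10)=32
after path 4 (13→12→10→8→2, push 6): res(12,10)=26
after path 5 (13→12→10→1→4→2, push 11): res(12,10)=15
after path 6 (13→12→10→5→4→2, push 2): res(12,10)=13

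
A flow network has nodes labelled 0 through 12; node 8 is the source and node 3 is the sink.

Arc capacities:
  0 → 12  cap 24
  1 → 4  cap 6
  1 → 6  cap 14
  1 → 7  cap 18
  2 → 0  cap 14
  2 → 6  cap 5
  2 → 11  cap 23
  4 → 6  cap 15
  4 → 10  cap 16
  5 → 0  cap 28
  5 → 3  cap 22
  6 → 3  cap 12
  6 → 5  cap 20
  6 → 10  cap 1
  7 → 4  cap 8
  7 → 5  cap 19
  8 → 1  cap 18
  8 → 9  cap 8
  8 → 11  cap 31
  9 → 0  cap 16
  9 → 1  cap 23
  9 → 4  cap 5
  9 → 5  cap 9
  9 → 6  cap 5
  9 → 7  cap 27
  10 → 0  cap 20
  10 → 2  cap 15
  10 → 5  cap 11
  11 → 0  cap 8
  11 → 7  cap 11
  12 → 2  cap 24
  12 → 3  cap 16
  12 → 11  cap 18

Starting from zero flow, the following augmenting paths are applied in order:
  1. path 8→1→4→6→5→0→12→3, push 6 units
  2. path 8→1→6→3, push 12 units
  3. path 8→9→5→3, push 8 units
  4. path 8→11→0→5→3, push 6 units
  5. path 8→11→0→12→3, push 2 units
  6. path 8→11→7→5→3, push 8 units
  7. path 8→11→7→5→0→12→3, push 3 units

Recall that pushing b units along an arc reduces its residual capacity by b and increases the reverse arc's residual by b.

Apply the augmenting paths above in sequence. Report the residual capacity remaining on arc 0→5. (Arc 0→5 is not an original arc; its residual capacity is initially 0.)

Residual capacity of (0,5): 3

after path 1 (8→1→4→6→5→0→12→3, push 6): res(0,5)=6
after path 2 (8→1→6→3, push 12): res(0,5)=6
after path 3 (8→9→5→3, push 8): res(0,5)=6
after path 4 (8→11→0→5→3, push 6): res(0,5)=0
after path 5 (8→11→0→12→3, push 2): res(0,5)=0
after path 6 (8→11→7→5→3, push 8): res(0,5)=0
after path 7 (8→11→7→5→0→12→3, push 3): res(0,5)=3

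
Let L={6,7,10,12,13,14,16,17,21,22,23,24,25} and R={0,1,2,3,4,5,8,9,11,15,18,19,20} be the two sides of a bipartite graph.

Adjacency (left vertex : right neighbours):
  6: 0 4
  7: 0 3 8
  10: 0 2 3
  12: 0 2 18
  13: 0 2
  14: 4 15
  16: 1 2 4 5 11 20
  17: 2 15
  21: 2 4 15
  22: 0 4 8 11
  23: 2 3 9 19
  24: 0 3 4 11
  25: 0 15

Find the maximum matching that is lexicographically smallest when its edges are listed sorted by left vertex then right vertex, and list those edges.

|M| = 10 (so the lex-smallest maximum matching has 10 edges)
process left vertices in ascending order; for each, take the smallest-labelled available neighbour that still permits 10 edges overall, or leave it unmatched if none does
lex-smallest matching: {6-0, 7-3, 10-2, 12-18, 14-4, 16-1, 17-15, 22-8, 23-9, 24-11}

Lex-smallest maximum matching: {(6,0), (7,3), (10,2), (12,18), (14,4), (16,1), (17,15), (22,8), (23,9), (24,11)}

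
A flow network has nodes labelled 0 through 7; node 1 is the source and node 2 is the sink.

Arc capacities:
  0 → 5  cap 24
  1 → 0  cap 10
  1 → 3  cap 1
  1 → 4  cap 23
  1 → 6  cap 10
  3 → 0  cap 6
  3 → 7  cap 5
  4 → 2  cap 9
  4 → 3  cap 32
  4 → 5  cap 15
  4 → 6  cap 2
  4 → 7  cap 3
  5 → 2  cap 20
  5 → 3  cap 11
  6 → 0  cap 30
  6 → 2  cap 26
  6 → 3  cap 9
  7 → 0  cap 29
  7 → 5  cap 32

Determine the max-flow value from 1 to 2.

Maximum flow value: 41

augment #1: 1→4→2 bottleneck 9, total now 9
augment #2: 1→6→2 bottleneck 10, total now 19
augment #3: 1→0→5→2 bottleneck 10, total now 29
augment #4: 1→4→5→2 bottleneck 10, total now 39
augment #5: 1→4→6→2 bottleneck 2, total now 41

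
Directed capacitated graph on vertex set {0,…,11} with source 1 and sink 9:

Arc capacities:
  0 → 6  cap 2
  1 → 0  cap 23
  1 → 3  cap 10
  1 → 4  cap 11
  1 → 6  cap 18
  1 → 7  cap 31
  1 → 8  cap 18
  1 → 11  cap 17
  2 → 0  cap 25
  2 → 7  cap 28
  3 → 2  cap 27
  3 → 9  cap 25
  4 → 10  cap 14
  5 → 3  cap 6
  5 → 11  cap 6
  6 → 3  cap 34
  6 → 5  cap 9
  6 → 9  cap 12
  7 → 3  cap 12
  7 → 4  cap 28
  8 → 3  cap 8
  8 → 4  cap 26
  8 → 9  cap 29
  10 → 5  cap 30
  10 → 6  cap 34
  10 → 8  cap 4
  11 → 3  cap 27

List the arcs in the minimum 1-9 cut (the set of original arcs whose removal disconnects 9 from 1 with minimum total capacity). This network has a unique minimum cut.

Min-cut arcs: {(1,8), (3,9), (6,9), (10,8)} (total capacity 59)

augment #1: 1→3→9 push 10
augment #2: 1→6→9 push 12
augment #3: 1→8→9 push 18
augment #4: 1→6→3→9 push 6
augment #5: 1→7→3→9 push 9
augment #6: 1→4→10→8→9 push 4
max flow = 59; residual-reachable set from 1 gives S-side
cut edges (S→T): {(1,8), (3,9), (6,9), (10,8)} total cap 59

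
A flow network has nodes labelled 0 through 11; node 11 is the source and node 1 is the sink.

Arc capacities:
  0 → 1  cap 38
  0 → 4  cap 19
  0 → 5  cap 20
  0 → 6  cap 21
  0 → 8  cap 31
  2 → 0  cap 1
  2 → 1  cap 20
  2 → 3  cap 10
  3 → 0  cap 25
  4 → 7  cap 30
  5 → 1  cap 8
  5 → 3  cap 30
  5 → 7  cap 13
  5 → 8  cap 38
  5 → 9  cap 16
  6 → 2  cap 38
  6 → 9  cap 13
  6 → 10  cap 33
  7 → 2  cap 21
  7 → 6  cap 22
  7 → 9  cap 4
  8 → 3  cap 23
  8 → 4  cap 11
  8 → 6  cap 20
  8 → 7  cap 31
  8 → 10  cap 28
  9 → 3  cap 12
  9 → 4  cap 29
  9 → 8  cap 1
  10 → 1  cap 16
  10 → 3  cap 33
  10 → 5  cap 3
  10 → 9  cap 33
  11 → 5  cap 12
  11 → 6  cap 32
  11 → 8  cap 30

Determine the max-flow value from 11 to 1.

Maximum flow value: 70

augment #1: 11→5→1 bottleneck 8, total now 8
augment #2: 11→6→2→1 bottleneck 20, total now 28
augment #3: 11→6→10→1 bottleneck 12, total now 40
augment #4: 11→8→10→1 bottleneck 4, total now 44
augment #5: 11→5→3→0→1 bottleneck 4, total now 48
augment #6: 11→8→3→0→1 bottleneck 21, total now 69
augment #7: 11→8→6→2→0→1 bottleneck 1, total now 70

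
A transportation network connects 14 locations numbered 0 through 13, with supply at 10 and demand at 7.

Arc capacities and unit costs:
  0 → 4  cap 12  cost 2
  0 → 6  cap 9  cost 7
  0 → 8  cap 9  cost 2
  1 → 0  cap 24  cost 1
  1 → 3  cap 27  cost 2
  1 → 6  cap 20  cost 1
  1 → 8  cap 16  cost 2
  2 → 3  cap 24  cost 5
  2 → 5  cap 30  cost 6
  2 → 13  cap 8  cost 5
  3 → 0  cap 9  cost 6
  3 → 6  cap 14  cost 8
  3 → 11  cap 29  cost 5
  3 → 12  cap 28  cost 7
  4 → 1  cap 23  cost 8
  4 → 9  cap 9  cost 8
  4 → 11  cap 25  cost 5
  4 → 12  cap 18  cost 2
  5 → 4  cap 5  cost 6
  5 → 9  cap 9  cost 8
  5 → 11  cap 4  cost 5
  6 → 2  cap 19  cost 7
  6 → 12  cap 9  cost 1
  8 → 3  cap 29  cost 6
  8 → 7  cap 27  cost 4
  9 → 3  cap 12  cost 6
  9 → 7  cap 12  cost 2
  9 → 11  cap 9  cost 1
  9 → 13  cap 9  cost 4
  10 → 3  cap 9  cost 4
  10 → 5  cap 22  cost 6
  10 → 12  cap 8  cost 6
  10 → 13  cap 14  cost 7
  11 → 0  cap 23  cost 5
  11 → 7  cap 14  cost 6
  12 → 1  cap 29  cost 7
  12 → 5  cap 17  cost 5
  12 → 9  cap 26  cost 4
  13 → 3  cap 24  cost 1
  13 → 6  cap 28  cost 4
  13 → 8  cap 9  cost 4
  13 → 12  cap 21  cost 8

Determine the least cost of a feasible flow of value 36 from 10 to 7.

shortest-cost path #1: 10→12→9→7 push 8 @ unit cost 12 (adds 96)
shortest-cost path #2: 10→13→8→7 push 9 @ unit cost 15 (adds 135)
shortest-cost path #3: 10→3→11→7 push 9 @ unit cost 15 (adds 135)
shortest-cost path #4: 10→5→9→7 push 4 @ unit cost 16 (adds 64)
shortest-cost path #5: 10→5→11→7 push 4 @ unit cost 17 (adds 68)
shortest-cost path #6: 10→13→3→11→7 push 1 @ unit cost 19 (adds 19)
shortest-cost path #7: 10→13→3→0→8→7 push 1 @ unit cost 20 (adds 20)
total cost = 537

Minimum cost for 36 units: 537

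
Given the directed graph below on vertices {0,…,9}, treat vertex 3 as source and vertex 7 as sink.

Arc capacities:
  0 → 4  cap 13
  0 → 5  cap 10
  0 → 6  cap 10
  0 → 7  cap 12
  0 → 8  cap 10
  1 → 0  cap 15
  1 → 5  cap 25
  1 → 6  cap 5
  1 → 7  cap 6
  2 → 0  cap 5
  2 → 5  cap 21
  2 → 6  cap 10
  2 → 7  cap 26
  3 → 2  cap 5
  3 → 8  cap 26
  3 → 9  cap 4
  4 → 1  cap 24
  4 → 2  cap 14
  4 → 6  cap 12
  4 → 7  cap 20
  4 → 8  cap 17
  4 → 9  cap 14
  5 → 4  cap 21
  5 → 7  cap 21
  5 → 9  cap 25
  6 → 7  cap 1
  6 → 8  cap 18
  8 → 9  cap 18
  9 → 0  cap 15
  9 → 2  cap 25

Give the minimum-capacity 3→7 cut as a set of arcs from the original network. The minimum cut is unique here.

augment #1: 3→2→7 push 5
augment #2: 3→9→0→7 push 4
augment #3: 3→8→9→0→7 push 8
augment #4: 3→8→9→2→7 push 10
max flow = 27; residual-reachable set from 3 gives S-side
cut edges (S→T): {(3,2), (3,9), (8,9)} total cap 27

Min-cut arcs: {(3,2), (3,9), (8,9)} (total capacity 27)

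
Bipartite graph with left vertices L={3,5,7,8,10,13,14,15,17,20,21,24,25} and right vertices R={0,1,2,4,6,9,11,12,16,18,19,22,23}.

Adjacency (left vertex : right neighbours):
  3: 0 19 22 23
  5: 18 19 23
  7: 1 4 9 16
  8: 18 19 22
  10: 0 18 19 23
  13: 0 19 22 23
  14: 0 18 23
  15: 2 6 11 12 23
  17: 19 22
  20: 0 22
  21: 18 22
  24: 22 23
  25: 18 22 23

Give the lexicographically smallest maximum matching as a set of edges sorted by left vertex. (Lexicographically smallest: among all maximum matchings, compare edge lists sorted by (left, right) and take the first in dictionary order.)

Lex-smallest maximum matching: {(3,0), (5,18), (7,1), (8,19), (10,23), (13,22), (15,2)}

|M| = 7 (so the lex-smallest maximum matching has 7 edges)
process left vertices in ascending order; for each, take the smallest-labelled available neighbour that still permits 7 edges overall, or leave it unmatched if none does
lex-smallest matching: {3-0, 5-18, 7-1, 8-19, 10-23, 13-22, 15-2}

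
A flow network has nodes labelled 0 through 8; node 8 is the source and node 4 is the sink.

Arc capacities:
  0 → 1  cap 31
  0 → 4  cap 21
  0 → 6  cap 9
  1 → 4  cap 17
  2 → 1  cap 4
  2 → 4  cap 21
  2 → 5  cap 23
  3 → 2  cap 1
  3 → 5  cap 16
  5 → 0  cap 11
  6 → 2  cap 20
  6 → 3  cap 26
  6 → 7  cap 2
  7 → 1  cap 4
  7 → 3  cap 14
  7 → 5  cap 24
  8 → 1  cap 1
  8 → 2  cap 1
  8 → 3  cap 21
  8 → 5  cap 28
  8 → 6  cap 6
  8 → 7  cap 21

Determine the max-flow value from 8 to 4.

augment #1: 8→1→4 bottleneck 1, total now 1
augment #2: 8→2→4 bottleneck 1, total now 2
augment #3: 8→3→2→4 bottleneck 1, total now 3
augment #4: 8→5→0→4 bottleneck 11, total now 14
augment #5: 8→6→2→4 bottleneck 6, total now 20
augment #6: 8→7→1→4 bottleneck 4, total now 24

Maximum flow value: 24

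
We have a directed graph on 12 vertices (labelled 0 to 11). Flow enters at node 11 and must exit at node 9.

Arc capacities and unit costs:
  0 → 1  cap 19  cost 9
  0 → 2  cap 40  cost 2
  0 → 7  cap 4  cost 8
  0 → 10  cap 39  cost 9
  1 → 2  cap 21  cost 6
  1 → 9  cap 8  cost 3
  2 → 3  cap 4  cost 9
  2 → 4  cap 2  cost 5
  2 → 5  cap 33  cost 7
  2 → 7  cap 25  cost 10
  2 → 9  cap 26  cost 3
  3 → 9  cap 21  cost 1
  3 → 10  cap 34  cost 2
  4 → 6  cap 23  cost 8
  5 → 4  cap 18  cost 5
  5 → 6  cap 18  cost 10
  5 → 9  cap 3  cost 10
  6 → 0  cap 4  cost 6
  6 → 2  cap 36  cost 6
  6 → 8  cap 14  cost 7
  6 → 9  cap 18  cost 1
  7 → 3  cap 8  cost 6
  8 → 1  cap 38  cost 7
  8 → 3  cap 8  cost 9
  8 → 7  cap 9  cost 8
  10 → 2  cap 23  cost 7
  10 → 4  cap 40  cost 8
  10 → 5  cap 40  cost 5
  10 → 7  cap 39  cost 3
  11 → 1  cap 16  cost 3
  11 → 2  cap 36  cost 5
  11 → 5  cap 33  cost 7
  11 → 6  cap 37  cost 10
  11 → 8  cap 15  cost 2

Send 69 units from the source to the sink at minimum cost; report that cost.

Minimum cost for 69 units: 695

shortest-cost path #1: 11→1→9 push 8 @ unit cost 6 (adds 48)
shortest-cost path #2: 11→2→9 push 26 @ unit cost 8 (adds 208)
shortest-cost path #3: 11→6→9 push 18 @ unit cost 11 (adds 198)
shortest-cost path #4: 11→8→3→9 push 8 @ unit cost 12 (adds 96)
shortest-cost path #5: 11→2→3→9 push 4 @ unit cost 15 (adds 60)
shortest-cost path #6: 11→5→9 push 3 @ unit cost 17 (adds 51)
shortest-cost path #7: 11→8→7→3→9 push 2 @ unit cost 17 (adds 34)
total cost = 695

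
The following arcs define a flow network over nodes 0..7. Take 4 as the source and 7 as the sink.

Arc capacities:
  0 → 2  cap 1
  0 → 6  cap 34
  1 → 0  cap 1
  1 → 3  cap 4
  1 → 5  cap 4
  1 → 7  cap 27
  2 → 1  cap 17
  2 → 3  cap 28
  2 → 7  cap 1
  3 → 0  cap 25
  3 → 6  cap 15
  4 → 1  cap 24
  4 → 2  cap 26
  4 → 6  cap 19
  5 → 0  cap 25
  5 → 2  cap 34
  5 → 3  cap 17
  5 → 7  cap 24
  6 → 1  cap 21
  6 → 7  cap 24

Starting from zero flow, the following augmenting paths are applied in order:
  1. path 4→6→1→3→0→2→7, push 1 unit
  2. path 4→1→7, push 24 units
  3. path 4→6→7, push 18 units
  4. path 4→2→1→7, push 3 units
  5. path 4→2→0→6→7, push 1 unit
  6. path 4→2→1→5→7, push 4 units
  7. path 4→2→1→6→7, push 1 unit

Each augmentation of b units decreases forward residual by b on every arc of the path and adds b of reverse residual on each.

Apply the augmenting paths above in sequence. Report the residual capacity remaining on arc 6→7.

Residual capacity of (6,7): 4

after path 1 (4→6→1→3→0→2→7, push 1): res(6,7)=24
after path 2 (4→1→7, push 24): res(6,7)=24
after path 3 (4→6→7, push 18): res(6,7)=6
after path 4 (4→2→1→7, push 3): res(6,7)=6
after path 5 (4→2→0→6→7, push 1): res(6,7)=5
after path 6 (4→2→1→5→7, push 4): res(6,7)=5
after path 7 (4→2→1→6→7, push 1): res(6,7)=4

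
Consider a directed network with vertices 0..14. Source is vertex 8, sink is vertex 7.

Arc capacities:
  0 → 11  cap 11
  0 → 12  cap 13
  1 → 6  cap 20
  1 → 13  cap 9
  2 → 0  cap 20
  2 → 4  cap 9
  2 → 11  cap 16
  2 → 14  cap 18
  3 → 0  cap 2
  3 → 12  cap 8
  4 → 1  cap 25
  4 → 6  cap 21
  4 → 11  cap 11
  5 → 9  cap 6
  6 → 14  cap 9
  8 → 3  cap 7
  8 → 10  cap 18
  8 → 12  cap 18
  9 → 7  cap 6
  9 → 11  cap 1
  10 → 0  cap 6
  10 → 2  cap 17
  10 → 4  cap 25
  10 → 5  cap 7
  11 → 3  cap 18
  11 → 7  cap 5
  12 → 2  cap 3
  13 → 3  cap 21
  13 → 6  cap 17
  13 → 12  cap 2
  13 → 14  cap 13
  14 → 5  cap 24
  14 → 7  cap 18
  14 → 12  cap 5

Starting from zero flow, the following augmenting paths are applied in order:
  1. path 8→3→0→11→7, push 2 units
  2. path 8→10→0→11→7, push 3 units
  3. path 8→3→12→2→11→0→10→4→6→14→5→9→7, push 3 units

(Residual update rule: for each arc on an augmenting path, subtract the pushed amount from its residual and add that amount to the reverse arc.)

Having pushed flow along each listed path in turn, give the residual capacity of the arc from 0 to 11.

Residual capacity of (0,11): 9

after path 1 (8→3→0→11→7, push 2): res(0,11)=9
after path 2 (8→10→0→11→7, push 3): res(0,11)=6
after path 3 (8→3→12→2→11→0→10→4→6→14→5→9→7, push 3): res(0,11)=9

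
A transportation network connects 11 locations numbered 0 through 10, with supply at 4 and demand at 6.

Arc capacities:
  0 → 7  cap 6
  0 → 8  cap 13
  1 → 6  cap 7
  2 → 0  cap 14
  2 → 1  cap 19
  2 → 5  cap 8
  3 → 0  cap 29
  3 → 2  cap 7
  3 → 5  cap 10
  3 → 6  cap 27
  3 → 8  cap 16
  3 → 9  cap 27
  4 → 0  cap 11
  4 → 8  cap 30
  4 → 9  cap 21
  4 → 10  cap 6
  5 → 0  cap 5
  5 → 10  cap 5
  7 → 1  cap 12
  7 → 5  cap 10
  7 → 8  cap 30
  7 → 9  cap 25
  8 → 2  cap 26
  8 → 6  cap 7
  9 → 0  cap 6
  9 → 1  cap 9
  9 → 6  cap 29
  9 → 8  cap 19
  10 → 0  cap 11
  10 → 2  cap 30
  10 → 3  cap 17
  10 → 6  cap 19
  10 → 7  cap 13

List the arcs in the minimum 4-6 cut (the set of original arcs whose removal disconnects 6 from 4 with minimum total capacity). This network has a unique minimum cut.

augment #1: 4→8→6 push 7
augment #2: 4→9→6 push 21
augment #3: 4→10→6 push 6
augment #4: 4→0→7→1→6 push 6
augment #5: 4→8→2→1→6 push 1
augment #6: 4→8→2→5→10→6 push 5
augment #7: 4→8→2→1→7→9→6 push 6
max flow = 52; residual-reachable set from 4 gives S-side
cut edges (S→T): {(0,7), (1,6), (4,9), (4,10), (5,10), (8,6)} total cap 52

Min-cut arcs: {(0,7), (1,6), (4,9), (4,10), (5,10), (8,6)} (total capacity 52)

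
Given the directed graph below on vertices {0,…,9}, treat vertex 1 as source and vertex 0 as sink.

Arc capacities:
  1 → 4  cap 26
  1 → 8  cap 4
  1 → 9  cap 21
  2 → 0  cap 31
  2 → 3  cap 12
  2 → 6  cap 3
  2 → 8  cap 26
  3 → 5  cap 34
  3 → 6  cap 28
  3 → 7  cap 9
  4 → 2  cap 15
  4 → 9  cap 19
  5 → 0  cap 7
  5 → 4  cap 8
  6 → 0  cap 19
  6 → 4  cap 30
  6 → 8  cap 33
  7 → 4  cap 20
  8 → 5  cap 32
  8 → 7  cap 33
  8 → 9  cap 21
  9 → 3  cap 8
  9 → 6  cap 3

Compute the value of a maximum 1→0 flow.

augment #1: 1→4→2→0 bottleneck 15, total now 15
augment #2: 1→8→5→0 bottleneck 4, total now 19
augment #3: 1→9→6→0 bottleneck 3, total now 22
augment #4: 1→9→3→5→0 bottleneck 3, total now 25
augment #5: 1→9→3→6→0 bottleneck 5, total now 30

Maximum flow value: 30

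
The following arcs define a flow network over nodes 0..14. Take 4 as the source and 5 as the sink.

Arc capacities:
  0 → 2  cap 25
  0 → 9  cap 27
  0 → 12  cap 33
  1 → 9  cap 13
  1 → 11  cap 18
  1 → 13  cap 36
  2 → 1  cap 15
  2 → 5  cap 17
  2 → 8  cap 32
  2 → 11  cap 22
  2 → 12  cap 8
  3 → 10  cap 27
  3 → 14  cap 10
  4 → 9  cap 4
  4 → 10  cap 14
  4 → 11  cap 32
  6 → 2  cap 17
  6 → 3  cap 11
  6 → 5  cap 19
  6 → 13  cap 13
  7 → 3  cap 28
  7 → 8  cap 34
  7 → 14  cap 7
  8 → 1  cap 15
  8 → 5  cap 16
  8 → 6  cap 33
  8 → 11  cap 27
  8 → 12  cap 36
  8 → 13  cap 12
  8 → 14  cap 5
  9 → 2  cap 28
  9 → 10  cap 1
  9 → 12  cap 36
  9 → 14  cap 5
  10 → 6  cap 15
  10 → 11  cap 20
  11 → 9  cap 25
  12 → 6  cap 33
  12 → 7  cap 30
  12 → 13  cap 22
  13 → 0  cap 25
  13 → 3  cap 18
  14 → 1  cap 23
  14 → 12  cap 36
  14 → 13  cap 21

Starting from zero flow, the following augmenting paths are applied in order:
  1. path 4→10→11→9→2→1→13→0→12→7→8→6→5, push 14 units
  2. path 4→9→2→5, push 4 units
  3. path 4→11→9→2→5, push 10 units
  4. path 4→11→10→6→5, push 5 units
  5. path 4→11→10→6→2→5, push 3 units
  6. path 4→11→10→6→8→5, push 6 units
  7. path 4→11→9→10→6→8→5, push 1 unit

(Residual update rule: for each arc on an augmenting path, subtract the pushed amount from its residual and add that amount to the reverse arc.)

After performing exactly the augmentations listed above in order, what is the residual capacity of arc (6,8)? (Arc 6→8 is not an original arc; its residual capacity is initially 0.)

Residual capacity of (6,8): 7

after path 1 (4→10→11→9→2→1→13→0→12→7→8→6→5, push 14): res(6,8)=14
after path 2 (4→9→2→5, push 4): res(6,8)=14
after path 3 (4→11→9→2→5, push 10): res(6,8)=14
after path 4 (4→11→10→6→5, push 5): res(6,8)=14
after path 5 (4→11→10→6→2→5, push 3): res(6,8)=14
after path 6 (4→11→10→6→8→5, push 6): res(6,8)=8
after path 7 (4→11→9→10→6→8→5, push 1): res(6,8)=7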